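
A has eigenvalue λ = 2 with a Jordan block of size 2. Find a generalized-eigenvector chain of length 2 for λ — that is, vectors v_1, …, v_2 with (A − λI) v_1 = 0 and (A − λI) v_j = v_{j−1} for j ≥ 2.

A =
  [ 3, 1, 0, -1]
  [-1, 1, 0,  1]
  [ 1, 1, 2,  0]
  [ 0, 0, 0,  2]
A Jordan chain for λ = 2 of length 2:
v_1 = (1, -1, 1, 0)ᵀ
v_2 = (1, 0, 0, 0)ᵀ

Let N = A − (2)·I. We want v_2 with N^2 v_2 = 0 but N^1 v_2 ≠ 0; then v_{j-1} := N · v_j for j = 2, …, 2.

Pick v_2 = (1, 0, 0, 0)ᵀ.
Then v_1 = N · v_2 = (1, -1, 1, 0)ᵀ.

Sanity check: (A − (2)·I) v_1 = (0, 0, 0, 0)ᵀ = 0. ✓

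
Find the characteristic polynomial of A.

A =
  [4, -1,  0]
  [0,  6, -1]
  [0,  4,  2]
x^3 - 12*x^2 + 48*x - 64

Expanding det(x·I − A) (e.g. by cofactor expansion or by noting that A is similar to its Jordan form J, which has the same characteristic polynomial as A) gives
  χ_A(x) = x^3 - 12*x^2 + 48*x - 64
which factors as (x - 4)^3. The eigenvalues (with algebraic multiplicities) are λ = 4 with multiplicity 3.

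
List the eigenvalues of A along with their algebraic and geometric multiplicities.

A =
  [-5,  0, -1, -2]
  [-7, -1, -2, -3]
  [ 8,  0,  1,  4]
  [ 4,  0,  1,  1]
λ = -1: alg = 4, geom = 2

Step 1 — factor the characteristic polynomial to read off the algebraic multiplicities:
  χ_A(x) = (x + 1)^4

Step 2 — compute geometric multiplicities via the rank-nullity identity g(λ) = n − rank(A − λI):
  rank(A − (-1)·I) = 2, so dim ker(A − (-1)·I) = n − 2 = 2

Summary:
  λ = -1: algebraic multiplicity = 4, geometric multiplicity = 2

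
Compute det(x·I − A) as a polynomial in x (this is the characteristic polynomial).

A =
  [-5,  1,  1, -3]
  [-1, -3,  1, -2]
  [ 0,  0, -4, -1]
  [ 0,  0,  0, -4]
x^4 + 16*x^3 + 96*x^2 + 256*x + 256

Expanding det(x·I − A) (e.g. by cofactor expansion or by noting that A is similar to its Jordan form J, which has the same characteristic polynomial as A) gives
  χ_A(x) = x^4 + 16*x^3 + 96*x^2 + 256*x + 256
which factors as (x + 4)^4. The eigenvalues (with algebraic multiplicities) are λ = -4 with multiplicity 4.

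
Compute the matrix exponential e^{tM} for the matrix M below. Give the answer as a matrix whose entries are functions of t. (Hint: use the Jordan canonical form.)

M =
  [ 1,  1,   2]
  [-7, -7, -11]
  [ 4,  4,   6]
e^{tM} =
  [t^2 + t + 1, t^2 + t, 3*t^2/2 + 2*t]
  [-t^2 - 7*t, -t^2 - 7*t + 1, -3*t^2/2 - 11*t]
  [4*t, 4*t, 6*t + 1]

Strategy: write M = P · J · P⁻¹ where J is a Jordan canonical form, so e^{tM} = P · e^{tJ} · P⁻¹, and e^{tJ} can be computed block-by-block.

M has Jordan form
J =
  [0, 1, 0]
  [0, 0, 1]
  [0, 0, 0]
(up to reordering of blocks).

Per-block formulas:
  For a 3×3 Jordan block J_3(0): exp(t · J_3(0)) = e^(0t)·(I + t·N + (t^2/2)·N^2), where N is the 3×3 nilpotent shift.

After assembling e^{tJ} and conjugating by P, we get:

e^{tM} =
  [t^2 + t + 1, t^2 + t, 3*t^2/2 + 2*t]
  [-t^2 - 7*t, -t^2 - 7*t + 1, -3*t^2/2 - 11*t]
  [4*t, 4*t, 6*t + 1]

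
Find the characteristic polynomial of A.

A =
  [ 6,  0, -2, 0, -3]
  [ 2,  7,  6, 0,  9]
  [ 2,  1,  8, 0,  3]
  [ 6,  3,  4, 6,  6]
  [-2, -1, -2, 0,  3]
x^5 - 30*x^4 + 360*x^3 - 2160*x^2 + 6480*x - 7776

Expanding det(x·I − A) (e.g. by cofactor expansion or by noting that A is similar to its Jordan form J, which has the same characteristic polynomial as A) gives
  χ_A(x) = x^5 - 30*x^4 + 360*x^3 - 2160*x^2 + 6480*x - 7776
which factors as (x - 6)^5. The eigenvalues (with algebraic multiplicities) are λ = 6 with multiplicity 5.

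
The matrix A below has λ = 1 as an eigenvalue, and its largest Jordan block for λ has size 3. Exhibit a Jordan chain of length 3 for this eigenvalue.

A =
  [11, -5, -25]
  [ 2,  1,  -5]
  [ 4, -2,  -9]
A Jordan chain for λ = 1 of length 3:
v_1 = (-10, 0, -4)ᵀ
v_2 = (10, 2, 4)ᵀ
v_3 = (1, 0, 0)ᵀ

Let N = A − (1)·I. We want v_3 with N^3 v_3 = 0 but N^2 v_3 ≠ 0; then v_{j-1} := N · v_j for j = 3, …, 2.

Pick v_3 = (1, 0, 0)ᵀ.
Then v_2 = N · v_3 = (10, 2, 4)ᵀ.
Then v_1 = N · v_2 = (-10, 0, -4)ᵀ.

Sanity check: (A − (1)·I) v_1 = (0, 0, 0)ᵀ = 0. ✓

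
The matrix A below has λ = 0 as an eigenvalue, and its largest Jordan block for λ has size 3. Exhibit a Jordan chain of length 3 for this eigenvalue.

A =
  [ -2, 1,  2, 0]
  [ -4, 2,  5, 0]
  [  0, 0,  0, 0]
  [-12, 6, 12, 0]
A Jordan chain for λ = 0 of length 3:
v_1 = (1, 2, 0, 6)ᵀ
v_2 = (2, 5, 0, 12)ᵀ
v_3 = (0, 0, 1, 0)ᵀ

Let N = A − (0)·I. We want v_3 with N^3 v_3 = 0 but N^2 v_3 ≠ 0; then v_{j-1} := N · v_j for j = 3, …, 2.

Pick v_3 = (0, 0, 1, 0)ᵀ.
Then v_2 = N · v_3 = (2, 5, 0, 12)ᵀ.
Then v_1 = N · v_2 = (1, 2, 0, 6)ᵀ.

Sanity check: (A − (0)·I) v_1 = (0, 0, 0, 0)ᵀ = 0. ✓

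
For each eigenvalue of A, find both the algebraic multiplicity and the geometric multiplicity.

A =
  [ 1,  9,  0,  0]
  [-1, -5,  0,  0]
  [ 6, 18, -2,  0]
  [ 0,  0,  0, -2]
λ = -2: alg = 4, geom = 3

Step 1 — factor the characteristic polynomial to read off the algebraic multiplicities:
  χ_A(x) = (x + 2)^4

Step 2 — compute geometric multiplicities via the rank-nullity identity g(λ) = n − rank(A − λI):
  rank(A − (-2)·I) = 1, so dim ker(A − (-2)·I) = n − 1 = 3

Summary:
  λ = -2: algebraic multiplicity = 4, geometric multiplicity = 3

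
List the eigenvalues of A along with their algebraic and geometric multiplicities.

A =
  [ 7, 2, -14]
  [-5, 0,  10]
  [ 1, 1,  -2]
λ = 0: alg = 2, geom = 1; λ = 5: alg = 1, geom = 1

Step 1 — factor the characteristic polynomial to read off the algebraic multiplicities:
  χ_A(x) = x^2*(x - 5)

Step 2 — compute geometric multiplicities via the rank-nullity identity g(λ) = n − rank(A − λI):
  rank(A − (0)·I) = 2, so dim ker(A − (0)·I) = n − 2 = 1
  rank(A − (5)·I) = 2, so dim ker(A − (5)·I) = n − 2 = 1

Summary:
  λ = 0: algebraic multiplicity = 2, geometric multiplicity = 1
  λ = 5: algebraic multiplicity = 1, geometric multiplicity = 1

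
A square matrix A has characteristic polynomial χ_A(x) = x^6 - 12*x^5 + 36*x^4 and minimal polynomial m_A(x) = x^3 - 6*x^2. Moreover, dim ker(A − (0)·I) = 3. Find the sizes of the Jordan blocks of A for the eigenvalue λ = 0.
Block sizes for λ = 0: [2, 1, 1]

Step 1 — from the characteristic polynomial, algebraic multiplicity of λ = 0 is 4. From dim ker(A − (0)·I) = 3, there are exactly 3 Jordan blocks for λ = 0.
Step 2 — from the minimal polynomial, the factor (x − 0)^2 tells us the largest block for λ = 0 has size 2.
Step 3 — with total size 4, 3 blocks, and largest block 2, the block sizes (in nonincreasing order) are [2, 1, 1].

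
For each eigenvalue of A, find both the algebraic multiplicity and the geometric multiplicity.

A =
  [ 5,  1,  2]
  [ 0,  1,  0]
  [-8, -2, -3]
λ = 1: alg = 3, geom = 2

Step 1 — factor the characteristic polynomial to read off the algebraic multiplicities:
  χ_A(x) = (x - 1)^3

Step 2 — compute geometric multiplicities via the rank-nullity identity g(λ) = n − rank(A − λI):
  rank(A − (1)·I) = 1, so dim ker(A − (1)·I) = n − 1 = 2

Summary:
  λ = 1: algebraic multiplicity = 3, geometric multiplicity = 2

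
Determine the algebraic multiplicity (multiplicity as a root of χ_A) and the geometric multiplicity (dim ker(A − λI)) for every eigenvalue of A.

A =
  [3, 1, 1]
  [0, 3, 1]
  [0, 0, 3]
λ = 3: alg = 3, geom = 1

Step 1 — factor the characteristic polynomial to read off the algebraic multiplicities:
  χ_A(x) = (x - 3)^3

Step 2 — compute geometric multiplicities via the rank-nullity identity g(λ) = n − rank(A − λI):
  rank(A − (3)·I) = 2, so dim ker(A − (3)·I) = n − 2 = 1

Summary:
  λ = 3: algebraic multiplicity = 3, geometric multiplicity = 1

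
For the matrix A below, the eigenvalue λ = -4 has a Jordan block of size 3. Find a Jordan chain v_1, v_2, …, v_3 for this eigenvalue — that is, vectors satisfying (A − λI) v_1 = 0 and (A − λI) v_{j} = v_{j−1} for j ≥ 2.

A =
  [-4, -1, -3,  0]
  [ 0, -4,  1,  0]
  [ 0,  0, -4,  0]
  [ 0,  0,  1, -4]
A Jordan chain for λ = -4 of length 3:
v_1 = (-1, 0, 0, 0)ᵀ
v_2 = (-3, 1, 0, 1)ᵀ
v_3 = (0, 0, 1, 0)ᵀ

Let N = A − (-4)·I. We want v_3 with N^3 v_3 = 0 but N^2 v_3 ≠ 0; then v_{j-1} := N · v_j for j = 3, …, 2.

Pick v_3 = (0, 0, 1, 0)ᵀ.
Then v_2 = N · v_3 = (-3, 1, 0, 1)ᵀ.
Then v_1 = N · v_2 = (-1, 0, 0, 0)ᵀ.

Sanity check: (A − (-4)·I) v_1 = (0, 0, 0, 0)ᵀ = 0. ✓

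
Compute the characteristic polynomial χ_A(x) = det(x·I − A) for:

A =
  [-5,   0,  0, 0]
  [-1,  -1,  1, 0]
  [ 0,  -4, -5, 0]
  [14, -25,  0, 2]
x^4 + 9*x^3 + 17*x^2 - 33*x - 90

Expanding det(x·I − A) (e.g. by cofactor expansion or by noting that A is similar to its Jordan form J, which has the same characteristic polynomial as A) gives
  χ_A(x) = x^4 + 9*x^3 + 17*x^2 - 33*x - 90
which factors as (x - 2)*(x + 3)^2*(x + 5). The eigenvalues (with algebraic multiplicities) are λ = -5 with multiplicity 1, λ = -3 with multiplicity 2, λ = 2 with multiplicity 1.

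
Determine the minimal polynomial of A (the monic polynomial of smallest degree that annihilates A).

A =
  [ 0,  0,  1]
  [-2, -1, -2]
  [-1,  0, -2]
x^2 + 2*x + 1

The characteristic polynomial is χ_A(x) = (x + 1)^3, so the eigenvalues are known. The minimal polynomial is
  m_A(x) = Π_λ (x − λ)^{k_λ}
where k_λ is the size of the *largest* Jordan block for λ (equivalently, the smallest k with (A − λI)^k v = 0 for every generalised eigenvector v of λ).

  λ = -1: largest Jordan block has size 2, contributing (x + 1)^2

So m_A(x) = (x + 1)^2 = x^2 + 2*x + 1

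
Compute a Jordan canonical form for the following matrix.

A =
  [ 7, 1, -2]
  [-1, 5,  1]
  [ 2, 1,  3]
J_3(5)

The characteristic polynomial is
  det(x·I − A) = x^3 - 15*x^2 + 75*x - 125 = (x - 5)^3

Eigenvalues and multiplicities (the geometric multiplicity of λ is n − rank(A − λI), which equals the number of Jordan blocks for λ):
  λ = 5: algebraic multiplicity = 3, geometric multiplicity = 1

Determining the block sizes for each eigenvalue:
  λ = 5: one block (gm = 1), so the single block has size am = 3 → block sizes [3]

Assembling the blocks gives a Jordan form
J =
  [5, 1, 0]
  [0, 5, 1]
  [0, 0, 5]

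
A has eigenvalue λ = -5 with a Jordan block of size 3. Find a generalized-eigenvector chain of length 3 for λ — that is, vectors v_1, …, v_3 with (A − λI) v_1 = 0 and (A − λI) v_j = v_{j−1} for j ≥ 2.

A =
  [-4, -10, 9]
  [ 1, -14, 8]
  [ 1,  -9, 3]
A Jordan chain for λ = -5 of length 3:
v_1 = (-1, -1, -1)ᵀ
v_2 = (-10, -9, -9)ᵀ
v_3 = (0, 1, 0)ᵀ

Let N = A − (-5)·I. We want v_3 with N^3 v_3 = 0 but N^2 v_3 ≠ 0; then v_{j-1} := N · v_j for j = 3, …, 2.

Pick v_3 = (0, 1, 0)ᵀ.
Then v_2 = N · v_3 = (-10, -9, -9)ᵀ.
Then v_1 = N · v_2 = (-1, -1, -1)ᵀ.

Sanity check: (A − (-5)·I) v_1 = (0, 0, 0)ᵀ = 0. ✓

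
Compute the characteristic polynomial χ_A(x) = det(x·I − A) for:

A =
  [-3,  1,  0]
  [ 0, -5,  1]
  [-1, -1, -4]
x^3 + 12*x^2 + 48*x + 64

Expanding det(x·I − A) (e.g. by cofactor expansion or by noting that A is similar to its Jordan form J, which has the same characteristic polynomial as A) gives
  χ_A(x) = x^3 + 12*x^2 + 48*x + 64
which factors as (x + 4)^3. The eigenvalues (with algebraic multiplicities) are λ = -4 with multiplicity 3.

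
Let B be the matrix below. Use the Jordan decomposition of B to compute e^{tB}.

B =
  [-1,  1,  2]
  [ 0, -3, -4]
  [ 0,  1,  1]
e^{tB} =
  [exp(-t), t*exp(-t), 2*t*exp(-t)]
  [0, -2*t*exp(-t) + exp(-t), -4*t*exp(-t)]
  [0, t*exp(-t), 2*t*exp(-t) + exp(-t)]

Strategy: write B = P · J · P⁻¹ where J is a Jordan canonical form, so e^{tB} = P · e^{tJ} · P⁻¹, and e^{tJ} can be computed block-by-block.

B has Jordan form
J =
  [-1,  1,  0]
  [ 0, -1,  0]
  [ 0,  0, -1]
(up to reordering of blocks).

Per-block formulas:
  For a 1×1 block at λ = -1: exp(t · [-1]) = [e^(-1t)].
  For a 2×2 Jordan block J_2(-1): exp(t · J_2(-1)) = e^(-1t)·(I + t·N), where N is the 2×2 nilpotent shift.

After assembling e^{tJ} and conjugating by P, we get:

e^{tB} =
  [exp(-t), t*exp(-t), 2*t*exp(-t)]
  [0, -2*t*exp(-t) + exp(-t), -4*t*exp(-t)]
  [0, t*exp(-t), 2*t*exp(-t) + exp(-t)]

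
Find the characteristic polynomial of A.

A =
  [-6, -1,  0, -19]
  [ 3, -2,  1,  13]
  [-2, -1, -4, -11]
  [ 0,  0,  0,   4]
x^4 + 8*x^3 - 128*x - 256

Expanding det(x·I − A) (e.g. by cofactor expansion or by noting that A is similar to its Jordan form J, which has the same characteristic polynomial as A) gives
  χ_A(x) = x^4 + 8*x^3 - 128*x - 256
which factors as (x - 4)*(x + 4)^3. The eigenvalues (with algebraic multiplicities) are λ = -4 with multiplicity 3, λ = 4 with multiplicity 1.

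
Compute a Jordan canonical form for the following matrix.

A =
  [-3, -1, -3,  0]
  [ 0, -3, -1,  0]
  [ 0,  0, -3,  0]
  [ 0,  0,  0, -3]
J_3(-3) ⊕ J_1(-3)

The characteristic polynomial is
  det(x·I − A) = x^4 + 12*x^3 + 54*x^2 + 108*x + 81 = (x + 3)^4

Eigenvalues and multiplicities (the geometric multiplicity of λ is n − rank(A − λI), which equals the number of Jordan blocks for λ):
  λ = -3: algebraic multiplicity = 4, geometric multiplicity = 2

Determining the block sizes for each eigenvalue:
  λ = -3: with am = 4 and gm = 2, the partition is not yet determined (e.g. several partitions of 4 into 2 parts exist). Let N = A − (-3)·I. Computing rank(N^1) = 2, rank(N^2) = 1, rank(N^3) = 0; the number of blocks of size ≥ j is rank(N^{j−1}) − rank(N^j), giving [2, 1, 1]. So we have 1 block(s) of size 3, 1 block(s) of size 1 → block sizes [3, 1]

Assembling the blocks gives a Jordan form
J =
  [-3,  1,  0,  0]
  [ 0, -3,  1,  0]
  [ 0,  0, -3,  0]
  [ 0,  0,  0, -3]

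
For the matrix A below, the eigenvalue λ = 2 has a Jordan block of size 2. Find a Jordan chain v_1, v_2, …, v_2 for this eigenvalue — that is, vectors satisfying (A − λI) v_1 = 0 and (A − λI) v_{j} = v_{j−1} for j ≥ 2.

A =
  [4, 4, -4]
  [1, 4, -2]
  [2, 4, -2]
A Jordan chain for λ = 2 of length 2:
v_1 = (2, 1, 2)ᵀ
v_2 = (1, 0, 0)ᵀ

Let N = A − (2)·I. We want v_2 with N^2 v_2 = 0 but N^1 v_2 ≠ 0; then v_{j-1} := N · v_j for j = 2, …, 2.

Pick v_2 = (1, 0, 0)ᵀ.
Then v_1 = N · v_2 = (2, 1, 2)ᵀ.

Sanity check: (A − (2)·I) v_1 = (0, 0, 0)ᵀ = 0. ✓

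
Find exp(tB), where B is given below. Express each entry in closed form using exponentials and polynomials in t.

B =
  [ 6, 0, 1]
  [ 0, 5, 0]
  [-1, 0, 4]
e^{tB} =
  [t*exp(5*t) + exp(5*t), 0, t*exp(5*t)]
  [0, exp(5*t), 0]
  [-t*exp(5*t), 0, -t*exp(5*t) + exp(5*t)]

Strategy: write B = P · J · P⁻¹ where J is a Jordan canonical form, so e^{tB} = P · e^{tJ} · P⁻¹, and e^{tJ} can be computed block-by-block.

B has Jordan form
J =
  [5, 1, 0]
  [0, 5, 0]
  [0, 0, 5]
(up to reordering of blocks).

Per-block formulas:
  For a 1×1 block at λ = 5: exp(t · [5]) = [e^(5t)].
  For a 2×2 Jordan block J_2(5): exp(t · J_2(5)) = e^(5t)·(I + t·N), where N is the 2×2 nilpotent shift.

After assembling e^{tJ} and conjugating by P, we get:

e^{tB} =
  [t*exp(5*t) + exp(5*t), 0, t*exp(5*t)]
  [0, exp(5*t), 0]
  [-t*exp(5*t), 0, -t*exp(5*t) + exp(5*t)]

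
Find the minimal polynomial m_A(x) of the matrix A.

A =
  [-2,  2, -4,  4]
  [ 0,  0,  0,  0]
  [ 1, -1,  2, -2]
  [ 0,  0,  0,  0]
x^2

The characteristic polynomial is χ_A(x) = x^4, so the eigenvalues are known. The minimal polynomial is
  m_A(x) = Π_λ (x − λ)^{k_λ}
where k_λ is the size of the *largest* Jordan block for λ (equivalently, the smallest k with (A − λI)^k v = 0 for every generalised eigenvector v of λ).

  λ = 0: largest Jordan block has size 2, contributing (x − 0)^2

So m_A(x) = x^2 = x^2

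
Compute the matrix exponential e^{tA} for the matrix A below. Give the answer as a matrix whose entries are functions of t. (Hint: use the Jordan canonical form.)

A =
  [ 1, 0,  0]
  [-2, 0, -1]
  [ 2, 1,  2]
e^{tA} =
  [exp(t), 0, 0]
  [-2*t*exp(t), -t*exp(t) + exp(t), -t*exp(t)]
  [2*t*exp(t), t*exp(t), t*exp(t) + exp(t)]

Strategy: write A = P · J · P⁻¹ where J is a Jordan canonical form, so e^{tA} = P · e^{tJ} · P⁻¹, and e^{tJ} can be computed block-by-block.

A has Jordan form
J =
  [1, 1, 0]
  [0, 1, 0]
  [0, 0, 1]
(up to reordering of blocks).

Per-block formulas:
  For a 2×2 Jordan block J_2(1): exp(t · J_2(1)) = e^(1t)·(I + t·N), where N is the 2×2 nilpotent shift.
  For a 1×1 block at λ = 1: exp(t · [1]) = [e^(1t)].

After assembling e^{tJ} and conjugating by P, we get:

e^{tA} =
  [exp(t), 0, 0]
  [-2*t*exp(t), -t*exp(t) + exp(t), -t*exp(t)]
  [2*t*exp(t), t*exp(t), t*exp(t) + exp(t)]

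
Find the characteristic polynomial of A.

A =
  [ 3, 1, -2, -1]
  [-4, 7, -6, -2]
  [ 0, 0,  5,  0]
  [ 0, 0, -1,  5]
x^4 - 20*x^3 + 150*x^2 - 500*x + 625

Expanding det(x·I − A) (e.g. by cofactor expansion or by noting that A is similar to its Jordan form J, which has the same characteristic polynomial as A) gives
  χ_A(x) = x^4 - 20*x^3 + 150*x^2 - 500*x + 625
which factors as (x - 5)^4. The eigenvalues (with algebraic multiplicities) are λ = 5 with multiplicity 4.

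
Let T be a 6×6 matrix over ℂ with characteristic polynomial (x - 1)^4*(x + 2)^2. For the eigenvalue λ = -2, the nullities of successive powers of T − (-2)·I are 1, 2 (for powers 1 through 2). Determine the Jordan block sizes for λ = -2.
Block sizes for λ = -2: [2]

From the dimensions of kernels of powers, the number of Jordan blocks of size at least j is d_j − d_{j−1} where d_j = dim ker(N^j) (with d_0 = 0). Computing the differences gives [1, 1].
The number of blocks of size exactly k is (#blocks of size ≥ k) − (#blocks of size ≥ k + 1), so the partition is: 1 block(s) of size 2.
In nonincreasing order the block sizes are [2].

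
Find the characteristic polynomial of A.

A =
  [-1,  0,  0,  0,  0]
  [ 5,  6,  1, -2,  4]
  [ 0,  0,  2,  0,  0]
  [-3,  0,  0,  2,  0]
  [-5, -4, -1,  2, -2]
x^5 - 7*x^4 + 16*x^3 - 8*x^2 - 16*x + 16

Expanding det(x·I − A) (e.g. by cofactor expansion or by noting that A is similar to its Jordan form J, which has the same characteristic polynomial as A) gives
  χ_A(x) = x^5 - 7*x^4 + 16*x^3 - 8*x^2 - 16*x + 16
which factors as (x - 2)^4*(x + 1). The eigenvalues (with algebraic multiplicities) are λ = -1 with multiplicity 1, λ = 2 with multiplicity 4.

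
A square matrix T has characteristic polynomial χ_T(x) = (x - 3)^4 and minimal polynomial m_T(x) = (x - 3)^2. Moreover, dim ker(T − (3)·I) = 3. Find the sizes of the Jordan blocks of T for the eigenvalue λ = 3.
Block sizes for λ = 3: [2, 1, 1]

Step 1 — from the characteristic polynomial, algebraic multiplicity of λ = 3 is 4. From dim ker(T − (3)·I) = 3, there are exactly 3 Jordan blocks for λ = 3.
Step 2 — from the minimal polynomial, the factor (x − 3)^2 tells us the largest block for λ = 3 has size 2.
Step 3 — with total size 4, 3 blocks, and largest block 2, the block sizes (in nonincreasing order) are [2, 1, 1].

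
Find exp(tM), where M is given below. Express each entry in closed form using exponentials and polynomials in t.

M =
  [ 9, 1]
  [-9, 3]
e^{tM} =
  [3*t*exp(6*t) + exp(6*t), t*exp(6*t)]
  [-9*t*exp(6*t), -3*t*exp(6*t) + exp(6*t)]

Strategy: write M = P · J · P⁻¹ where J is a Jordan canonical form, so e^{tM} = P · e^{tJ} · P⁻¹, and e^{tJ} can be computed block-by-block.

M has Jordan form
J =
  [6, 1]
  [0, 6]
(up to reordering of blocks).

Per-block formulas:
  For a 2×2 Jordan block J_2(6): exp(t · J_2(6)) = e^(6t)·(I + t·N), where N is the 2×2 nilpotent shift.

After assembling e^{tJ} and conjugating by P, we get:

e^{tM} =
  [3*t*exp(6*t) + exp(6*t), t*exp(6*t)]
  [-9*t*exp(6*t), -3*t*exp(6*t) + exp(6*t)]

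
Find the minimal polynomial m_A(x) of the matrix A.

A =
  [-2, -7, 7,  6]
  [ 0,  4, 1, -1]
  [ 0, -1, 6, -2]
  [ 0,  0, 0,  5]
x^4 - 13*x^3 + 45*x^2 + 25*x - 250

The characteristic polynomial is χ_A(x) = (x - 5)^3*(x + 2), so the eigenvalues are known. The minimal polynomial is
  m_A(x) = Π_λ (x − λ)^{k_λ}
where k_λ is the size of the *largest* Jordan block for λ (equivalently, the smallest k with (A − λI)^k v = 0 for every generalised eigenvector v of λ).

  λ = -2: largest Jordan block has size 1, contributing (x + 2)
  λ = 5: largest Jordan block has size 3, contributing (x − 5)^3

So m_A(x) = (x - 5)^3*(x + 2) = x^4 - 13*x^3 + 45*x^2 + 25*x - 250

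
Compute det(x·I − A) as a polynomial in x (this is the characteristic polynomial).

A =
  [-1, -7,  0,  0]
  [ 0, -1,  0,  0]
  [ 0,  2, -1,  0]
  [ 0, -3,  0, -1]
x^4 + 4*x^3 + 6*x^2 + 4*x + 1

Expanding det(x·I − A) (e.g. by cofactor expansion or by noting that A is similar to its Jordan form J, which has the same characteristic polynomial as A) gives
  χ_A(x) = x^4 + 4*x^3 + 6*x^2 + 4*x + 1
which factors as (x + 1)^4. The eigenvalues (with algebraic multiplicities) are λ = -1 with multiplicity 4.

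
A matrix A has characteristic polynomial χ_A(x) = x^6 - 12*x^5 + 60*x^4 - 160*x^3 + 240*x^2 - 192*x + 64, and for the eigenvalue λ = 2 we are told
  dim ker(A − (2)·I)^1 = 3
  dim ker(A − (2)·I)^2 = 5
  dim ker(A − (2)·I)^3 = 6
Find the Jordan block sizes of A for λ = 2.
Block sizes for λ = 2: [3, 2, 1]

From the dimensions of kernels of powers, the number of Jordan blocks of size at least j is d_j − d_{j−1} where d_j = dim ker(N^j) (with d_0 = 0). Computing the differences gives [3, 2, 1].
The number of blocks of size exactly k is (#blocks of size ≥ k) − (#blocks of size ≥ k + 1), so the partition is: 1 block(s) of size 1, 1 block(s) of size 2, 1 block(s) of size 3.
In nonincreasing order the block sizes are [3, 2, 1].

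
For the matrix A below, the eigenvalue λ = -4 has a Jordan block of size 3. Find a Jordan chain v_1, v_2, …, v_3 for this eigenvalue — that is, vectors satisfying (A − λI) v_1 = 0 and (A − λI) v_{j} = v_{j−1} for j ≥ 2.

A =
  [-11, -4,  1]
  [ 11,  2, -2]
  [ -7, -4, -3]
A Jordan chain for λ = -4 of length 3:
v_1 = (-2, 3, -2)ᵀ
v_2 = (-7, 11, -7)ᵀ
v_3 = (1, 0, 0)ᵀ

Let N = A − (-4)·I. We want v_3 with N^3 v_3 = 0 but N^2 v_3 ≠ 0; then v_{j-1} := N · v_j for j = 3, …, 2.

Pick v_3 = (1, 0, 0)ᵀ.
Then v_2 = N · v_3 = (-7, 11, -7)ᵀ.
Then v_1 = N · v_2 = (-2, 3, -2)ᵀ.

Sanity check: (A − (-4)·I) v_1 = (0, 0, 0)ᵀ = 0. ✓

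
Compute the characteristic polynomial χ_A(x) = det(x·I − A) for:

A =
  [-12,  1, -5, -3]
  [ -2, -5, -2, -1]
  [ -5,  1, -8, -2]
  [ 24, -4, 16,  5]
x^4 + 20*x^3 + 150*x^2 + 500*x + 625

Expanding det(x·I − A) (e.g. by cofactor expansion or by noting that A is similar to its Jordan form J, which has the same characteristic polynomial as A) gives
  χ_A(x) = x^4 + 20*x^3 + 150*x^2 + 500*x + 625
which factors as (x + 5)^4. The eigenvalues (with algebraic multiplicities) are λ = -5 with multiplicity 4.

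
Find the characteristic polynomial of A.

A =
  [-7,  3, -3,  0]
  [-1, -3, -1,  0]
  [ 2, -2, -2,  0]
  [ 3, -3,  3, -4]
x^4 + 16*x^3 + 96*x^2 + 256*x + 256

Expanding det(x·I − A) (e.g. by cofactor expansion or by noting that A is similar to its Jordan form J, which has the same characteristic polynomial as A) gives
  χ_A(x) = x^4 + 16*x^3 + 96*x^2 + 256*x + 256
which factors as (x + 4)^4. The eigenvalues (with algebraic multiplicities) are λ = -4 with multiplicity 4.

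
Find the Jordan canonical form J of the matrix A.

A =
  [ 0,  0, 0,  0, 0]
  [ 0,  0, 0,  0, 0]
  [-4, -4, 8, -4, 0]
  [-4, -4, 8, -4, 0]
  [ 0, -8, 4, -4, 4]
J_1(0) ⊕ J_1(0) ⊕ J_1(0) ⊕ J_1(4) ⊕ J_1(4)

The characteristic polynomial is
  det(x·I − A) = x^5 - 8*x^4 + 16*x^3 = x^3*(x - 4)^2

Eigenvalues and multiplicities (the geometric multiplicity of λ is n − rank(A − λI), which equals the number of Jordan blocks for λ):
  λ = 0: algebraic multiplicity = 3, geometric multiplicity = 3
  λ = 4: algebraic multiplicity = 2, geometric multiplicity = 2

Determining the block sizes for each eigenvalue:
  λ = 0: gm = am = 3, so every block has size 1 → block sizes [1, 1, 1]
  λ = 4: gm = am = 2, so every block has size 1 → block sizes [1, 1]

Assembling the blocks gives a Jordan form
J =
  [0, 0, 0, 0, 0]
  [0, 0, 0, 0, 0]
  [0, 0, 0, 0, 0]
  [0, 0, 0, 4, 0]
  [0, 0, 0, 0, 4]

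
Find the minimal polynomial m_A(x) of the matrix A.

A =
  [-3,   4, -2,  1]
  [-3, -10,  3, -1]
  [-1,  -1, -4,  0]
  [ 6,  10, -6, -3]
x^2 + 10*x + 25

The characteristic polynomial is χ_A(x) = (x + 5)^4, so the eigenvalues are known. The minimal polynomial is
  m_A(x) = Π_λ (x − λ)^{k_λ}
where k_λ is the size of the *largest* Jordan block for λ (equivalently, the smallest k with (A − λI)^k v = 0 for every generalised eigenvector v of λ).

  λ = -5: largest Jordan block has size 2, contributing (x + 5)^2

So m_A(x) = (x + 5)^2 = x^2 + 10*x + 25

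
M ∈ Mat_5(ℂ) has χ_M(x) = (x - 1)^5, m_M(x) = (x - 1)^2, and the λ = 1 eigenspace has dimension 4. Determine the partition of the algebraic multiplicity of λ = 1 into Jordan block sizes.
Block sizes for λ = 1: [2, 1, 1, 1]

Step 1 — from the characteristic polynomial, algebraic multiplicity of λ = 1 is 5. From dim ker(M − (1)·I) = 4, there are exactly 4 Jordan blocks for λ = 1.
Step 2 — from the minimal polynomial, the factor (x − 1)^2 tells us the largest block for λ = 1 has size 2.
Step 3 — with total size 5, 4 blocks, and largest block 2, the block sizes (in nonincreasing order) are [2, 1, 1, 1].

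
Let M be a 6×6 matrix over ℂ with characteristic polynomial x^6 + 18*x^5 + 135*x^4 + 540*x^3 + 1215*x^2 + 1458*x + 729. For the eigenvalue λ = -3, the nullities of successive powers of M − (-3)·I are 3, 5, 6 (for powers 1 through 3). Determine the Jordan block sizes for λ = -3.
Block sizes for λ = -3: [3, 2, 1]

From the dimensions of kernels of powers, the number of Jordan blocks of size at least j is d_j − d_{j−1} where d_j = dim ker(N^j) (with d_0 = 0). Computing the differences gives [3, 2, 1].
The number of blocks of size exactly k is (#blocks of size ≥ k) − (#blocks of size ≥ k + 1), so the partition is: 1 block(s) of size 1, 1 block(s) of size 2, 1 block(s) of size 3.
In nonincreasing order the block sizes are [3, 2, 1].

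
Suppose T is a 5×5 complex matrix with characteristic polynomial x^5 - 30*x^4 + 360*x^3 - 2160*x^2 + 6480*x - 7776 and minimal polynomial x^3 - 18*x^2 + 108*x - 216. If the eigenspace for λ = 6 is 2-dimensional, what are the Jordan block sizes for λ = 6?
Block sizes for λ = 6: [3, 2]

Step 1 — from the characteristic polynomial, algebraic multiplicity of λ = 6 is 5. From dim ker(T − (6)·I) = 2, there are exactly 2 Jordan blocks for λ = 6.
Step 2 — from the minimal polynomial, the factor (x − 6)^3 tells us the largest block for λ = 6 has size 3.
Step 3 — with total size 5, 2 blocks, and largest block 3, the block sizes (in nonincreasing order) are [3, 2].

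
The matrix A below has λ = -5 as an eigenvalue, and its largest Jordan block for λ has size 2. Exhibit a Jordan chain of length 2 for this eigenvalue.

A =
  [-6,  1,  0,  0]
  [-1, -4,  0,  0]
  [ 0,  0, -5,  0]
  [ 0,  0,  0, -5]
A Jordan chain for λ = -5 of length 2:
v_1 = (-1, -1, 0, 0)ᵀ
v_2 = (1, 0, 0, 0)ᵀ

Let N = A − (-5)·I. We want v_2 with N^2 v_2 = 0 but N^1 v_2 ≠ 0; then v_{j-1} := N · v_j for j = 2, …, 2.

Pick v_2 = (1, 0, 0, 0)ᵀ.
Then v_1 = N · v_2 = (-1, -1, 0, 0)ᵀ.

Sanity check: (A − (-5)·I) v_1 = (0, 0, 0, 0)ᵀ = 0. ✓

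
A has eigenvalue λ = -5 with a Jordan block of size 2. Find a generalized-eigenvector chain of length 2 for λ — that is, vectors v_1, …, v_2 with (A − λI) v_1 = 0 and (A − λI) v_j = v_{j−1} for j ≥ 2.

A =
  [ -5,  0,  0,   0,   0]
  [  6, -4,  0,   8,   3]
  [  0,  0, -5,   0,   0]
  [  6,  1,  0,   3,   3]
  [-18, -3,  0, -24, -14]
A Jordan chain for λ = -5 of length 2:
v_1 = (0, 6, 0, 6, -18)ᵀ
v_2 = (1, 0, 0, 0, 0)ᵀ

Let N = A − (-5)·I. We want v_2 with N^2 v_2 = 0 but N^1 v_2 ≠ 0; then v_{j-1} := N · v_j for j = 2, …, 2.

Pick v_2 = (1, 0, 0, 0, 0)ᵀ.
Then v_1 = N · v_2 = (0, 6, 0, 6, -18)ᵀ.

Sanity check: (A − (-5)·I) v_1 = (0, 0, 0, 0, 0)ᵀ = 0. ✓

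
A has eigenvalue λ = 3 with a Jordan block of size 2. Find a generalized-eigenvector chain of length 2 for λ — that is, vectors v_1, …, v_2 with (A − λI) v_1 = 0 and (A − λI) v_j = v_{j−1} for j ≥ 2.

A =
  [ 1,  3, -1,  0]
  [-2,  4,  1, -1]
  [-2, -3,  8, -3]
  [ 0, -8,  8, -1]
A Jordan chain for λ = 3 of length 2:
v_1 = (-2, -2, -2, 0)ᵀ
v_2 = (1, 0, 0, 0)ᵀ

Let N = A − (3)·I. We want v_2 with N^2 v_2 = 0 but N^1 v_2 ≠ 0; then v_{j-1} := N · v_j for j = 2, …, 2.

Pick v_2 = (1, 0, 0, 0)ᵀ.
Then v_1 = N · v_2 = (-2, -2, -2, 0)ᵀ.

Sanity check: (A − (3)·I) v_1 = (0, 0, 0, 0)ᵀ = 0. ✓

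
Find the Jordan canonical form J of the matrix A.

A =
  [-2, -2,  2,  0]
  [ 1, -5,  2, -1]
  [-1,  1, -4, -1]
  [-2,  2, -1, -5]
J_3(-4) ⊕ J_1(-4)

The characteristic polynomial is
  det(x·I − A) = x^4 + 16*x^3 + 96*x^2 + 256*x + 256 = (x + 4)^4

Eigenvalues and multiplicities (the geometric multiplicity of λ is n − rank(A − λI), which equals the number of Jordan blocks for λ):
  λ = -4: algebraic multiplicity = 4, geometric multiplicity = 2

Determining the block sizes for each eigenvalue:
  λ = -4: with am = 4 and gm = 2, the partition is not yet determined (e.g. several partitions of 4 into 2 parts exist). Let N = A − (-4)·I. Computing rank(N^1) = 2, rank(N^2) = 1, rank(N^3) = 0; the number of blocks of size ≥ j is rank(N^{j−1}) − rank(N^j), giving [2, 1, 1]. So we have 1 block(s) of size 3, 1 block(s) of size 1 → block sizes [3, 1]

Assembling the blocks gives a Jordan form
J =
  [-4,  1,  0,  0]
  [ 0, -4,  1,  0]
  [ 0,  0, -4,  0]
  [ 0,  0,  0, -4]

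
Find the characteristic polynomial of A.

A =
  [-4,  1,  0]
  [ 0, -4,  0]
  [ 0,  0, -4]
x^3 + 12*x^2 + 48*x + 64

Expanding det(x·I − A) (e.g. by cofactor expansion or by noting that A is similar to its Jordan form J, which has the same characteristic polynomial as A) gives
  χ_A(x) = x^3 + 12*x^2 + 48*x + 64
which factors as (x + 4)^3. The eigenvalues (with algebraic multiplicities) are λ = -4 with multiplicity 3.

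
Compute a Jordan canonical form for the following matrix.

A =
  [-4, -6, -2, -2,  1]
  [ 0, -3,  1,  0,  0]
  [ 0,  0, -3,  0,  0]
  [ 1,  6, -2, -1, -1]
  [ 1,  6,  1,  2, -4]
J_3(-3) ⊕ J_1(-3) ⊕ J_1(-3)

The characteristic polynomial is
  det(x·I − A) = x^5 + 15*x^4 + 90*x^3 + 270*x^2 + 405*x + 243 = (x + 3)^5

Eigenvalues and multiplicities (the geometric multiplicity of λ is n − rank(A − λI), which equals the number of Jordan blocks for λ):
  λ = -3: algebraic multiplicity = 5, geometric multiplicity = 3

Determining the block sizes for each eigenvalue:
  λ = -3: with am = 5 and gm = 3, the partition is not yet determined (e.g. several partitions of 5 into 3 parts exist). Let N = A − (-3)·I. Computing rank(N^1) = 2, rank(N^2) = 1, rank(N^3) = 0; the number of blocks of size ≥ j is rank(N^{j−1}) − rank(N^j), giving [3, 1, 1]. So we have 1 block(s) of size 3, 2 block(s) of size 1 → block sizes [3, 1, 1]

Assembling the blocks gives a Jordan form
J =
  [-3,  1,  0,  0,  0]
  [ 0, -3,  1,  0,  0]
  [ 0,  0, -3,  0,  0]
  [ 0,  0,  0, -3,  0]
  [ 0,  0,  0,  0, -3]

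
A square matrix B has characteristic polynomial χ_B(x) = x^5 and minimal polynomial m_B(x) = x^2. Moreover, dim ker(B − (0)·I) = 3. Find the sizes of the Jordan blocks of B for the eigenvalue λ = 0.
Block sizes for λ = 0: [2, 2, 1]

Step 1 — from the characteristic polynomial, algebraic multiplicity of λ = 0 is 5. From dim ker(B − (0)·I) = 3, there are exactly 3 Jordan blocks for λ = 0.
Step 2 — from the minimal polynomial, the factor (x − 0)^2 tells us the largest block for λ = 0 has size 2.
Step 3 — with total size 5, 3 blocks, and largest block 2, the block sizes (in nonincreasing order) are [2, 2, 1].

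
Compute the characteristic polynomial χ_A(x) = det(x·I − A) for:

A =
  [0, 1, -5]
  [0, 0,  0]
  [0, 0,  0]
x^3

Expanding det(x·I − A) (e.g. by cofactor expansion or by noting that A is similar to its Jordan form J, which has the same characteristic polynomial as A) gives
  χ_A(x) = x^3
which factors as x^3. The eigenvalues (with algebraic multiplicities) are λ = 0 with multiplicity 3.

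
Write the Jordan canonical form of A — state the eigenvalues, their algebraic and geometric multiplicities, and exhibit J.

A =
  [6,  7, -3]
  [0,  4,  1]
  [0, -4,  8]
J_3(6)

The characteristic polynomial is
  det(x·I − A) = x^3 - 18*x^2 + 108*x - 216 = (x - 6)^3

Eigenvalues and multiplicities (the geometric multiplicity of λ is n − rank(A − λI), which equals the number of Jordan blocks for λ):
  λ = 6: algebraic multiplicity = 3, geometric multiplicity = 1

Determining the block sizes for each eigenvalue:
  λ = 6: one block (gm = 1), so the single block has size am = 3 → block sizes [3]

Assembling the blocks gives a Jordan form
J =
  [6, 1, 0]
  [0, 6, 1]
  [0, 0, 6]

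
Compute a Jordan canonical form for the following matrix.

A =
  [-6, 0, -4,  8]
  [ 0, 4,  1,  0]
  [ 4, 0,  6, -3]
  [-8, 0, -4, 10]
J_1(2) ⊕ J_3(4)

The characteristic polynomial is
  det(x·I − A) = x^4 - 14*x^3 + 72*x^2 - 160*x + 128 = (x - 4)^3*(x - 2)

Eigenvalues and multiplicities (the geometric multiplicity of λ is n − rank(A − λI), which equals the number of Jordan blocks for λ):
  λ = 2: algebraic multiplicity = 1, geometric multiplicity = 1
  λ = 4: algebraic multiplicity = 3, geometric multiplicity = 1

Determining the block sizes for each eigenvalue:
  λ = 2: one block (gm = 1), so the single block has size am = 1 → block sizes [1]
  λ = 4: one block (gm = 1), so the single block has size am = 3 → block sizes [3]

Assembling the blocks gives a Jordan form
J =
  [2, 0, 0, 0]
  [0, 4, 1, 0]
  [0, 0, 4, 1]
  [0, 0, 0, 4]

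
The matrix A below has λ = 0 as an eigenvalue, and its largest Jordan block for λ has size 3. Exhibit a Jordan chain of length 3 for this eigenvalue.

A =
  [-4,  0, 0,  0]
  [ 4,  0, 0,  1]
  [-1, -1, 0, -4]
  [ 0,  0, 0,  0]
A Jordan chain for λ = 0 of length 3:
v_1 = (0, 0, -1, 0)ᵀ
v_2 = (0, 1, -4, 0)ᵀ
v_3 = (0, 0, 0, 1)ᵀ

Let N = A − (0)·I. We want v_3 with N^3 v_3 = 0 but N^2 v_3 ≠ 0; then v_{j-1} := N · v_j for j = 3, …, 2.

Pick v_3 = (0, 0, 0, 1)ᵀ.
Then v_2 = N · v_3 = (0, 1, -4, 0)ᵀ.
Then v_1 = N · v_2 = (0, 0, -1, 0)ᵀ.

Sanity check: (A − (0)·I) v_1 = (0, 0, 0, 0)ᵀ = 0. ✓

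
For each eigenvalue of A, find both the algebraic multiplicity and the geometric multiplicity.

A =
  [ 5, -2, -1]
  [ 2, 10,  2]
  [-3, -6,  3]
λ = 6: alg = 3, geom = 2

Step 1 — factor the characteristic polynomial to read off the algebraic multiplicities:
  χ_A(x) = (x - 6)^3

Step 2 — compute geometric multiplicities via the rank-nullity identity g(λ) = n − rank(A − λI):
  rank(A − (6)·I) = 1, so dim ker(A − (6)·I) = n − 1 = 2

Summary:
  λ = 6: algebraic multiplicity = 3, geometric multiplicity = 2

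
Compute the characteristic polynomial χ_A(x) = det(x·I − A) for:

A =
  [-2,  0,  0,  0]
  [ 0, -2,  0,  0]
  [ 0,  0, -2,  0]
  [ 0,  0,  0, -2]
x^4 + 8*x^3 + 24*x^2 + 32*x + 16

Expanding det(x·I − A) (e.g. by cofactor expansion or by noting that A is similar to its Jordan form J, which has the same characteristic polynomial as A) gives
  χ_A(x) = x^4 + 8*x^3 + 24*x^2 + 32*x + 16
which factors as (x + 2)^4. The eigenvalues (with algebraic multiplicities) are λ = -2 with multiplicity 4.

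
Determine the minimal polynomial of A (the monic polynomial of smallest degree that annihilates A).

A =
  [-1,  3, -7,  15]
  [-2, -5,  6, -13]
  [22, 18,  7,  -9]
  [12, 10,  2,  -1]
x^4 - 18*x^2 + 81

The characteristic polynomial is χ_A(x) = (x - 3)^2*(x + 3)^2, so the eigenvalues are known. The minimal polynomial is
  m_A(x) = Π_λ (x − λ)^{k_λ}
where k_λ is the size of the *largest* Jordan block for λ (equivalently, the smallest k with (A − λI)^k v = 0 for every generalised eigenvector v of λ).

  λ = -3: largest Jordan block has size 2, contributing (x + 3)^2
  λ = 3: largest Jordan block has size 2, contributing (x − 3)^2

So m_A(x) = (x - 3)^2*(x + 3)^2 = x^4 - 18*x^2 + 81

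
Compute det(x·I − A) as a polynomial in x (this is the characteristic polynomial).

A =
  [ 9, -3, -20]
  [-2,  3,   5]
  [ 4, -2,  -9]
x^3 - 3*x^2 + 3*x - 1

Expanding det(x·I − A) (e.g. by cofactor expansion or by noting that A is similar to its Jordan form J, which has the same characteristic polynomial as A) gives
  χ_A(x) = x^3 - 3*x^2 + 3*x - 1
which factors as (x - 1)^3. The eigenvalues (with algebraic multiplicities) are λ = 1 with multiplicity 3.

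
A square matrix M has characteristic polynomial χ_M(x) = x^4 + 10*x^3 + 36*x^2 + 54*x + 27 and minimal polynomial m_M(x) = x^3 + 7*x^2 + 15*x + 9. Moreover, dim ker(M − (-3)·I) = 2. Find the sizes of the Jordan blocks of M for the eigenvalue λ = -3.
Block sizes for λ = -3: [2, 1]

Step 1 — from the characteristic polynomial, algebraic multiplicity of λ = -3 is 3. From dim ker(M − (-3)·I) = 2, there are exactly 2 Jordan blocks for λ = -3.
Step 2 — from the minimal polynomial, the factor (x + 3)^2 tells us the largest block for λ = -3 has size 2.
Step 3 — with total size 3, 2 blocks, and largest block 2, the block sizes (in nonincreasing order) are [2, 1].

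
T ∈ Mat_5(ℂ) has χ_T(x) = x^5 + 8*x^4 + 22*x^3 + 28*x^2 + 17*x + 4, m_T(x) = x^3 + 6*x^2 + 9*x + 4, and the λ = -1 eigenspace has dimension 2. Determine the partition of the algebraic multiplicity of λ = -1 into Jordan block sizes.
Block sizes for λ = -1: [2, 2]

Step 1 — from the characteristic polynomial, algebraic multiplicity of λ = -1 is 4. From dim ker(T − (-1)·I) = 2, there are exactly 2 Jordan blocks for λ = -1.
Step 2 — from the minimal polynomial, the factor (x + 1)^2 tells us the largest block for λ = -1 has size 2.
Step 3 — with total size 4, 2 blocks, and largest block 2, the block sizes (in nonincreasing order) are [2, 2].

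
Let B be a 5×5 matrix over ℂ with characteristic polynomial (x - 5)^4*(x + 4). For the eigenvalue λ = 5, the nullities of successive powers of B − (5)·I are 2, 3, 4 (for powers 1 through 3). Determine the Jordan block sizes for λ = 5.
Block sizes for λ = 5: [3, 1]

From the dimensions of kernels of powers, the number of Jordan blocks of size at least j is d_j − d_{j−1} where d_j = dim ker(N^j) (with d_0 = 0). Computing the differences gives [2, 1, 1].
The number of blocks of size exactly k is (#blocks of size ≥ k) − (#blocks of size ≥ k + 1), so the partition is: 1 block(s) of size 1, 1 block(s) of size 3.
In nonincreasing order the block sizes are [3, 1].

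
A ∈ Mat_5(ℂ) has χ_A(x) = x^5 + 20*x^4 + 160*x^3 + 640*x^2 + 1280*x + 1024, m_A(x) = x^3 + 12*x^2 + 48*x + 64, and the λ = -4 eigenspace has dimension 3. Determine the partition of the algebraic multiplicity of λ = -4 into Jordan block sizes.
Block sizes for λ = -4: [3, 1, 1]

Step 1 — from the characteristic polynomial, algebraic multiplicity of λ = -4 is 5. From dim ker(A − (-4)·I) = 3, there are exactly 3 Jordan blocks for λ = -4.
Step 2 — from the minimal polynomial, the factor (x + 4)^3 tells us the largest block for λ = -4 has size 3.
Step 3 — with total size 5, 3 blocks, and largest block 3, the block sizes (in nonincreasing order) are [3, 1, 1].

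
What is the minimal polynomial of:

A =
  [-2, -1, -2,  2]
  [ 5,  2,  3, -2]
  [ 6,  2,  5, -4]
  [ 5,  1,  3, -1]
x^3 - 3*x^2 + 3*x - 1

The characteristic polynomial is χ_A(x) = (x - 1)^4, so the eigenvalues are known. The minimal polynomial is
  m_A(x) = Π_λ (x − λ)^{k_λ}
where k_λ is the size of the *largest* Jordan block for λ (equivalently, the smallest k with (A − λI)^k v = 0 for every generalised eigenvector v of λ).

  λ = 1: largest Jordan block has size 3, contributing (x − 1)^3

So m_A(x) = (x - 1)^3 = x^3 - 3*x^2 + 3*x - 1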